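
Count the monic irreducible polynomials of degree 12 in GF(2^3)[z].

5726600880

The number of monic irreducibles of degree 12 over GF(8) is (1/12)·Σ_{d∣12} μ(12/d) 8^d.
Divisors of 12: 1, 2, 3, 4, 6, 12; μ(12/d) for each: 0, 1, 0, -1, -1, 1.
Σ = 8^2 − 8^4 − 8^6 + 8^12 = 68719210560.
N = 68719210560/12 = 5726600880.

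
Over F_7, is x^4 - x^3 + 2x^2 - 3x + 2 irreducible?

Write h(x) = x^4 - x^3 + 2x^2 - 3x + 2.
Check for roots in F_7: h(0) = 2; h(1) = 1; h(2) = 5; h(3) = 2; h(4) = 4; h(5) = 5; h(6) = 2.
No roots, so no linear factors.
Degree-2 irreducible divisors: test the 21 monic irreducibles of degree 2 over GF(7).
None of them divide h (all give nonzero remainder).
No irreducible factor of degree ≤ 2 exists, so h is irreducible over GF(7).

Yes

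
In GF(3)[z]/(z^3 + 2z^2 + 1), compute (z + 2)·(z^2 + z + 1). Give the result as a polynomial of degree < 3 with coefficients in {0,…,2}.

Multiply in GF(3)[z]: (z + 2)·(z^2 + z + 1) = z^3 + 2.
Reduce using z^3 ≡ z^2 + 2 (mod z^3 + 2z^2 + 1).
Reduced: z^2 + 1.

z^2 + 1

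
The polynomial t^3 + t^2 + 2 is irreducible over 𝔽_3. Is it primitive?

Write f(t) = t^3 + t^2 + 2.
|GF(3^3)^×| = 3^3 − 1 = 26. Prime factorization: 26 = 2·13.
f is primitive ⇔ t has order 26 in GF(3)[t]/(f), i.e. t^(26/q) ≠ 1 for each prime q | 26.
t^(13) mod f = 1
t^(2) mod f = t^2.
Since t^(13) = 1, the order of t divides 13 < 26; not primitive.

No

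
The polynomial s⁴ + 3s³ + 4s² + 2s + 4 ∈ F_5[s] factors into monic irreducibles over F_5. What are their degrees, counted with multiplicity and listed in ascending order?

Write f(s) = s⁴ + 3s³ + 4s² + 2s + 4.
Roots in F_5: f(0) = 4; f(1) = 4; f(2) = 4; f(3) = 3; f(4) = 4.
Complete factorization: f(s) = (s⁴ + 3s³ + 4s² + 2s + 4).
Factor degrees with multiplicity: 4 = 4.

4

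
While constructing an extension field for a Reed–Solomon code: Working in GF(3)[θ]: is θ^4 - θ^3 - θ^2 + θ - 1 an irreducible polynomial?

Yes

Write P(θ) = θ^4 - θ^3 - θ^2 + θ - 1.
Check for roots in GF(3): P(0) = 2; P(1) = 2; P(2) = 2.
No roots, so no linear factors.
Monic irreducibles of degree 2 over GF(3): θ^2 + 1, θ^2 + θ - 1, θ^2 - θ - 1.
None of them divide P (all give nonzero remainder).
No irreducible factor of degree ≤ 2 exists, so P is irreducible over GF(3).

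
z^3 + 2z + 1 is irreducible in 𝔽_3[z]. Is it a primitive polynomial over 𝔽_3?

Yes

Write f(z) = z^3 + 2z + 1.
|GF(3^3)^×| = 3^3 − 1 = 26. Prime factorization: 26 = 2·13.
f is primitive ⇔ z has order 26 in GF(3)[z]/(f), i.e. z^(26/q) ≠ 1 for each prime q | 26.
z^(13) mod f = 2.
z^(2) mod f = z^2.
None equal 1, so z has full order 26; f is primitive.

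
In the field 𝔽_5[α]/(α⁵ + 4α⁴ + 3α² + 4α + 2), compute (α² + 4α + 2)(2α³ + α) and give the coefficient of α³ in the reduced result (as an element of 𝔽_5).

Multiply in 𝔽_5[α]: (α² + 4α + 2)·(2α³ + α) = 2α⁵ + 3α⁴ + 4α² + 2α.
Reduce using α⁵ ≡ α⁴ + 2α² + α + 3 (mod α⁵ + 4α⁴ + 3α² + 4α + 2).
Reduced: 3α² + 4α + 1.

0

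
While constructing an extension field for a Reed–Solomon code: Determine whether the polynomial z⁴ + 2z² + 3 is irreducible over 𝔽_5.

Write g(z) = z⁴ + 2z² + 3.
Check for roots in 𝔽_5: g(0) = 3; g(1) = 1; g(2) = 2; g(3) = 2; g(4) = 1.
No roots, so no linear factors.
Degree-2 irreducible divisors: test the 10 monic irreducibles of degree 2 over GF(5).
None of them divide g (all give nonzero remainder).
No irreducible factor of degree ≤ 2 exists, so g is irreducible over GF(5).

Yes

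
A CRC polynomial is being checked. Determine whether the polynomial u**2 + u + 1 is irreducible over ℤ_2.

Yes

Write f(u) = u**2 + u + 1.
Check for roots in ℤ_2: f(0) = 1; f(1) = 1.
No roots. A degree-2 polynomial over a field with no linear factor is irreducible.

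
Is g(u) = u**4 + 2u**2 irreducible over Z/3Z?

No

Check for roots in Z/3Z: g(0) = 0 → root; g(1) = 0 → root; g(2) = 0 → root.
g(0) = 0, so (u) divides g(u); g is reducible.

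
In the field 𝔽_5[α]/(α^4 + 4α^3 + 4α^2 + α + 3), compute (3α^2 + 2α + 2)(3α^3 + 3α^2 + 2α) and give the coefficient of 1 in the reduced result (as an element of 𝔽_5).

3

Multiply in 𝔽_5[α]: (3α^2 + 2α + 2)·(3α^3 + 3α^2 + 2α) = 4α^5 + 3α^3 + 4α.
Reduce using α^4 ≡ α^3 + α^2 + 4α + 2 (mod α^4 + 4α^3 + 4α^2 + α + 3).
Reduced: α^3 + 3α + 3.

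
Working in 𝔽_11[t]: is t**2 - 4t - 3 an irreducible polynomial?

Write P(t) = t**2 - 4t - 3.
Check each element of 𝔽_11 for a root: P(0)=8, P(1)=5, P(2)=4, P(3)=5, P(4)=8, P(5)=2, P(6)=9, P(7)=7, P(8)=7, P(9)=9, P(10)=2.
No roots. A degree-2 polynomial over a field with no linear factor is irreducible.

Yes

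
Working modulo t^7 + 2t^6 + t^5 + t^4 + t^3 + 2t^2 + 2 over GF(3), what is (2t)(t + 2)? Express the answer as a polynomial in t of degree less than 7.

Multiply in GF(3)[t]: (2t)·(t + 2) = 2t^2 + t.
Reduced: 2t^2 + t.

2t^2 + t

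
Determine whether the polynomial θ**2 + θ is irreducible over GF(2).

Write m(θ) = θ**2 + θ.
Check for roots in GF(2): m(0) = 0 → root; m(1) = 0 → root.
m(0) = 0, so (θ) divides m(θ); m is reducible.

No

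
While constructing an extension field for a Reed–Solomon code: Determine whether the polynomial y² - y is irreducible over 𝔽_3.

No

Write g(y) = y² - y.
Check for roots in 𝔽_3: g(0) = 0 → root; g(1) = 0 → root; g(2) = 2.
g(0) = 0, so (y) divides g(y); g is reducible.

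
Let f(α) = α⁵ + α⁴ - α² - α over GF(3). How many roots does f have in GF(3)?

3

Evaluate at each of the 3 elements of GF(3):
f(0) = 0 → root; f(1) = 0 → root; f(2) = 0 → root.
Roots: {0, 1, 2}.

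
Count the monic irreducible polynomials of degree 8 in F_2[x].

30

By the necklace-counting formula, N_2(8) = (1/8) Σ_{d|8} μ(8/d)·2^d.
Divisors of 8: 1, 2, 4, 8; μ(8/d) for each: 0, 0, -1, 1.
Σ = − 2^4 + 2^8 = 240.
N = 240/8 = 30.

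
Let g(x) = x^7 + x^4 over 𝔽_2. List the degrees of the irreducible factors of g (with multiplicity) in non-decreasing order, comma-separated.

1, 1, 1, 1, 1, 2

Roots in 𝔽_2: g(0) = 0 → root; g(1) = 0 → root.
Linear factors from roots: (x), (x + 1).
Complete factorization: g(x) = (x + 1)·(x)^4·(x^2 + x + 1).
Factor degrees with multiplicity: 1 + 1 + 1 + 1 + 1 + 2 = 7.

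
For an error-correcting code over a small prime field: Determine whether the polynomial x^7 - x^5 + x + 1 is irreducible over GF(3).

Write P(x) = x^7 - x^5 + x + 1.
Check for roots in GF(3): P(0) = 1; P(1) = 2; P(2) = 0 → root.
P(2) = 0, so (x − 2) divides P(x); P is reducible.

No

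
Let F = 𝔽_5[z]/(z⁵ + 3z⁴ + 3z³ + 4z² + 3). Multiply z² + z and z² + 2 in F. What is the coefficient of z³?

Multiply in 𝔽_5[z]: (z² + z)·(z² + 2) = z⁴ + z³ + 2z² + 2z.
Reduced: z⁴ + z³ + 2z² + 2z.

1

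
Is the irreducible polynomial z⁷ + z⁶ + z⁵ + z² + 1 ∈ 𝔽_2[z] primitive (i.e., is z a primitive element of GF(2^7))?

Yes

Write f(z) = z⁷ + z⁶ + z⁵ + z² + 1.
|GF(2^7)^×| = 2^7 − 1 = 127. Prime factorization: 127 = 127.
f is primitive ⇔ z has order 127 in GF(2)[z]/(f), i.e. z^(127/q) ≠ 1 for each prime q | 127.
z^(1) mod f = z.
None equal 1, so z has full order 127; f is primitive.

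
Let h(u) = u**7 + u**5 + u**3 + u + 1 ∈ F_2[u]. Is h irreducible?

Yes

Check for roots in F_2: h(0) = 1; h(1) = 1.
No roots, so no linear factors.
Monic irreducibles of degree 2 over GF(2): u**2 + u + 1.
None of them divide h (all give nonzero remainder).
Monic irreducibles of degree 3 over GF(2): u**3 + u + 1, u**3 + u**2 + 1.
None of them divide h (all give nonzero remainder).
No irreducible factor of degree ≤ 3 exists, so h is irreducible over GF(2).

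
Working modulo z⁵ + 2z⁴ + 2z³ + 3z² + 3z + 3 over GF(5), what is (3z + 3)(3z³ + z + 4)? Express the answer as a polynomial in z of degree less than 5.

Multiply in GF(5)[z]: (3z + 3)·(3z³ + z + 4) = 4z⁴ + 4z³ + 3z² + 2.
Reduced: 4z⁴ + 4z³ + 3z² + 2.

4z^4 + 4z^3 + 3z^2 + 2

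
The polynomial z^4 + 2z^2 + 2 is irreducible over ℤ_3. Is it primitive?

No

Write f(z) = z^4 + 2z^2 + 2.
|GF(3^4)^×| = 3^4 − 1 = 80. Prime factorization: 80 = 2^4·5.
f is primitive ⇔ z has order 80 in GF(3)[z]/(f), i.e. z^(80/q) ≠ 1 for each prime q | 80.
z^(40) mod f = 2.
z^(16) mod f = 1
Since z^(16) = 1, the order of z divides 16 < 80; not primitive.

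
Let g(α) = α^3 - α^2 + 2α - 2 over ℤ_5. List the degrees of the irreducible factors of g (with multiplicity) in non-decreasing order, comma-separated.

1, 2

Roots in ℤ_5: g(0) = 3; g(1) = 0 → root; g(2) = 1; g(3) = 2; g(4) = 4.
Linear factors from roots: (α - 1).
Complete factorization: g(α) = (α - 1)·(α^2 + 2).
Factor degrees with multiplicity: 1 + 2 = 3.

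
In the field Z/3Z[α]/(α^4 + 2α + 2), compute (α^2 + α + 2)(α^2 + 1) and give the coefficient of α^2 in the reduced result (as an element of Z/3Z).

Multiply in Z/3Z[α]: (α^2 + α + 2)·(α^2 + 1) = α^4 + α^3 + α + 2.
Reduce using α^4 ≡ α + 1 (mod α^4 + 2α + 2).
Reduced: α^3 + 2α.

0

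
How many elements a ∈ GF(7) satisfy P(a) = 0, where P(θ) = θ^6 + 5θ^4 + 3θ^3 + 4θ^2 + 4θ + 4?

Evaluate at each of the 7 elements of GF(7):
P(0) = 4; P(1) = 0 → root; P(2) = 0 → root; P(3) = 0 → root; P(4) = 3; P(5) = 6; P(6) = 0 → root.
Roots: {1, 2, 3, 6}.

4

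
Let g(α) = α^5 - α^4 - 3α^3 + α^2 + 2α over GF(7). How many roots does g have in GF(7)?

Evaluate at each of the 7 elements of GF(7):
g(0) = 0 → root; g(1) = 0 → root; g(2) = 0 → root; g(3) = 5; g(4) = 5; g(5) = 4; g(6) = 0 → root.
Roots: {0, 1, 2, 6}.

4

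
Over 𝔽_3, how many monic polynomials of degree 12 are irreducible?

By the necklace-counting formula, N_3(12) = (1/12) Σ_{d|12} μ(12/d)·3^d.
Divisors of 12: 1, 2, 3, 4, 6, 12; μ(12/d) for each: 0, 1, 0, -1, -1, 1.
Σ = 3^2 − 3^4 − 3^6 + 3^12 = 530640.
N = 530640/12 = 44220.

44220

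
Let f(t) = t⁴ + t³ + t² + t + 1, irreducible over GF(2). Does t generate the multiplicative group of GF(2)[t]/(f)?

|GF(2^4)^×| = 2^4 − 1 = 15. Prime factorization: 15 = 3·5.
f is primitive ⇔ t has order 15 in GF(2)[t]/(f), i.e. t^(15/q) ≠ 1 for each prime q | 15.
t^(5) mod f = 1
t^(3) mod f = t³.
Since t^(5) = 1, the order of t divides 5 < 15; not primitive.

No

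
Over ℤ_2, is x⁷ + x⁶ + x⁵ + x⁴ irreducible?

No

Write P(x) = x⁷ + x⁶ + x⁵ + x⁴.
Check for roots in ℤ_2: P(0) = 0 → root; P(1) = 0 → root.
P(0) = 0, so (x) divides P(x); P is reducible.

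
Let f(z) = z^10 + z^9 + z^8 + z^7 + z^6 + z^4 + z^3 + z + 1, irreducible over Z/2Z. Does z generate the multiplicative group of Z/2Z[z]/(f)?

|GF(2^10)^×| = 2^10 − 1 = 1023. Prime factorization: 1023 = 3·11·31.
f is primitive ⇔ z has order 1023 in GF(2)[z]/(f), i.e. z^(1023/q) ≠ 1 for each prime q | 1023.
z^(341) mod f = z^7 + z^5 + z^2 + z + 1.
z^(93) mod f = z^9 + z^8 + z^7 + z^5 + z^4 + z^3 + z^2.
z^(33) mod f = z^9 + z^6 + z.
None equal 1, so z has full order 1023; f is primitive.

Yes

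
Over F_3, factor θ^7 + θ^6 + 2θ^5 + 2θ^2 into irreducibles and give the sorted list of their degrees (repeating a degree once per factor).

1, 1, 1, 1, 1, 2

Write f(θ) = θ^7 + θ^6 + 2θ^5 + 2θ^2.
Roots in F_3: f(0) = 0 → root; f(1) = 0 → root; f(2) = 0 → root.
Linear factors from roots: (θ), (θ + 2), (θ + 1).
Complete factorization: f(θ) = (θ + 1)·(θ)^2·(θ + 2)^2·(θ^2 + 2θ + 2).
Factor degrees with multiplicity: 1 + 1 + 1 + 1 + 1 + 2 = 7.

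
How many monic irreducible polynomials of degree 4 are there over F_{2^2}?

60

x^(4^4) − x is the product of all monic irreducibles of degree dividing 4; Möbius inversion gives N = (1/4) Σ μ(4/d)·4^d.
Divisors of 4: 1, 2, 4; μ(4/d) for each: 0, -1, 1.
Σ = − 4^2 + 4^4 = 240.
N = 240/4 = 60.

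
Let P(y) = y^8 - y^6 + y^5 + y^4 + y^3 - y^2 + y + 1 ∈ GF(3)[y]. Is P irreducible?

Yes

Check for roots in GF(3): P(0) = 1; P(1) = 1; P(2) = 1.
No roots, so no linear factors.
Monic irreducibles of degree 2 over GF(3): y^2 + 1, y^2 + y - 1, y^2 - y - 1.
None of them divide P (all give nonzero remainder).
Degree-3 irreducible divisors: test the 8 monic irreducibles of degree 3 over GF(3).
None of them divide P (all give nonzero remainder).
Degree-4 irreducible divisors: test the 18 monic irreducibles of degree 4 over GF(3).
None of them divide P (all give nonzero remainder).
No irreducible factor of degree ≤ 4 exists, so P is irreducible over GF(3).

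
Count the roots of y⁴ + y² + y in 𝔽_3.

Write h(y) = y⁴ + y² + y.
Evaluate at each of the 3 elements of 𝔽_3:
h(0) = 0 → root; h(1) = 0 → root; h(2) = 1.
Roots: {0, 1}.

2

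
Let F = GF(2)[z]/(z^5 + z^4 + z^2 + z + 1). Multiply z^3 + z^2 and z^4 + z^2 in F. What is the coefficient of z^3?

1

Multiply in GF(2)[z]: (z^3 + z^2)·(z^4 + z^2) = z^7 + z^6 + z^5 + z^4.
Reduce using z^5 ≡ z^4 + z^2 + z + 1 (mod z^5 + z^4 + z^2 + z + 1).
Reduced: z^4 + z^3 + z + 1.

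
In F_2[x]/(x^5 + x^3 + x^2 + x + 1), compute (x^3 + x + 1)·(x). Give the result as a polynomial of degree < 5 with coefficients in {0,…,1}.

x^4 + x^2 + x

Multiply in F_2[x]: (x^3 + x + 1)·(x) = x^4 + x^2 + x.
Reduced: x^4 + x^2 + x.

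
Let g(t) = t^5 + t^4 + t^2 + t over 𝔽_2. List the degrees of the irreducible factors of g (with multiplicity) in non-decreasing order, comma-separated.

Roots in 𝔽_2: g(0) = 0 → root; g(1) = 0 → root.
Linear factors from roots: (t), (t + 1).
Complete factorization: g(t) = (t)·(t + 1)^2·(t^2 + t + 1).
Factor degrees with multiplicity: 1 + 1 + 1 + 2 = 5.

1, 1, 1, 2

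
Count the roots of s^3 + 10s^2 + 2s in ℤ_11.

Write g(s) = s^3 + 10s^2 + 2s.
Evaluate at each of the 11 elements of ℤ_11:
g(0) = 0 → root; g(1) = 2; g(2) = 8; g(3) = 2; g(4) = 1; g(5) = 0 → root; g(6) = 5; g(7) = 0 → root; g(8) = 2; g(9) = 6; g(10) = 7.
Roots: {0, 5, 7}.

3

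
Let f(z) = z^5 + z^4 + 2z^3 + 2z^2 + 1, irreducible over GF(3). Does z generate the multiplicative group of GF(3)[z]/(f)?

|GF(3^5)^×| = 3^5 − 1 = 242. Prime factorization: 242 = 2·11^2.
f is primitive ⇔ z has order 242 in GF(3)[z]/(f), i.e. z^(242/q) ≠ 1 for each prime q | 242.
z^(121) mod f = 2.
z^(22) mod f = z^4 + 2z + 1.
None equal 1, so z has full order 242; f is primitive.

Yes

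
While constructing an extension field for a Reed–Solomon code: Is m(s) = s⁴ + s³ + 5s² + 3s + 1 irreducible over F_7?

No

Check for roots in F_7: m(0) = 1; m(1) = 4; m(2) = 2; m(3) = 2; m(4) = 0 → root; m(5) = 2; m(6) = 3.
m(4) = 0, so (s − 4) divides m(s); m is reducible.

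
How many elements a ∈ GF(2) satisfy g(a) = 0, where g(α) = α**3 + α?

Evaluate at each of the 2 elements of GF(2):
g(0) = 0 → root; g(1) = 0 → root.
Roots: {0, 1}.

2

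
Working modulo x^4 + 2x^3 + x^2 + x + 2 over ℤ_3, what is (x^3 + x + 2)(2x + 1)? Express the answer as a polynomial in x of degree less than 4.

Multiply in ℤ_3[x]: (x^3 + x + 2)·(2x + 1) = 2x^4 + x^3 + 2x^2 + 2x + 2.
Reduce using x^4 ≡ x^3 + 2x^2 + 2x + 1 (mod x^4 + 2x^3 + x^2 + x + 2).
Reduced: 1.

1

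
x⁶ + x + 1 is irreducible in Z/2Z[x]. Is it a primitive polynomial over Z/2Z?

Yes

Write f(x) = x⁶ + x + 1.
|GF(2^6)^×| = 2^6 − 1 = 63. Prime factorization: 63 = 3^2·7.
f is primitive ⇔ x has order 63 in GF(2)[x]/(f), i.e. x^(63/q) ≠ 1 for each prime q | 63.
x^(21) mod f = x⁵ + x⁴ + x³ + x + 1.
x^(9) mod f = x⁴ + x³.
None equal 1, so x has full order 63; f is primitive.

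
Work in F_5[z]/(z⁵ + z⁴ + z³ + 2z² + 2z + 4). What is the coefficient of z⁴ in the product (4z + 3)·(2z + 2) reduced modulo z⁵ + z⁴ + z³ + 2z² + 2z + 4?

Multiply in F_5[z]: (4z + 3)·(2z + 2) = 3z² + 4z + 1.
Reduced: 3z² + 4z + 1.

0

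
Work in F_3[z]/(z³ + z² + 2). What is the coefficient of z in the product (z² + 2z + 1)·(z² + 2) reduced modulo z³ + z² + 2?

Multiply in F_3[z]: (z² + 2z + 1)·(z² + 2) = z⁴ + 2z³ + z + 2.
Reduce using z³ ≡ 2z² + 1 (mod z³ + z² + 2).
Reduced: 2z² + 2z.

2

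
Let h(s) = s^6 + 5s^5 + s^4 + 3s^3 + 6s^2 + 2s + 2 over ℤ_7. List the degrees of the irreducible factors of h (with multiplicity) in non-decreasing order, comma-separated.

1, 1, 1, 1, 2

Linear factors from roots: (s + 5), (s + 1).
Complete factorization: h(s) = (s + 1)^2·(s + 5)^2·(s^2 + 4).
Factor degrees with multiplicity: 1 + 1 + 1 + 1 + 2 = 6.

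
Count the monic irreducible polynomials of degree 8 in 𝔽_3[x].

x^(3^8) − x is the product of all monic irreducibles of degree dividing 8; Möbius inversion gives N = (1/8) Σ μ(8/d)·3^d.
Divisors of 8: 1, 2, 4, 8; μ(8/d) for each: 0, 0, -1, 1.
Σ = − 3^4 + 3^8 = 6480.
N = 6480/8 = 810.

810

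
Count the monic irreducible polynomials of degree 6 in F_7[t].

By the necklace-counting formula, N_7(6) = (1/6) Σ_{d|6} μ(6/d)·7^d.
Divisors of 6: 1, 2, 3, 6; μ(6/d) for each: 1, -1, -1, 1.
Σ = 7^1 − 7^2 − 7^3 + 7^6 = 117264.
N = 117264/6 = 19544.

19544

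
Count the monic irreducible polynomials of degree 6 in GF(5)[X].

The number of monic irreducibles of degree 6 over GF(5) is (1/6)·Σ_{d∣6} μ(6/d) 5^d.
Divisors of 6: 1, 2, 3, 6; μ(6/d) for each: 1, -1, -1, 1.
Σ = 5^1 − 5^2 − 5^3 + 5^6 = 15480.
N = 15480/6 = 2580.

2580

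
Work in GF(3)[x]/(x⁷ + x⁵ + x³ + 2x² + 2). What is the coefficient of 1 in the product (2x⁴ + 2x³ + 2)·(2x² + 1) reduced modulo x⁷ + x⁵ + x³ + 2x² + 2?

2

Multiply in GF(3)[x]: (2x⁴ + 2x³ + 2)·(2x² + 1) = x⁶ + x⁵ + 2x⁴ + 2x³ + x² + 2.
Reduced: x⁶ + x⁵ + 2x⁴ + 2x³ + x² + 2.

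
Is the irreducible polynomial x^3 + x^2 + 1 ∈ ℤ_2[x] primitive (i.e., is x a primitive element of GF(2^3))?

Write f(x) = x^3 + x^2 + 1.
|GF(2^3)^×| = 2^3 − 1 = 7. Prime factorization: 7 = 7.
f is primitive ⇔ x has order 7 in GF(2)[x]/(f), i.e. x^(7/q) ≠ 1 for each prime q | 7.
x^(1) mod f = x.
None equal 1, so x has full order 7; f is primitive.

Yes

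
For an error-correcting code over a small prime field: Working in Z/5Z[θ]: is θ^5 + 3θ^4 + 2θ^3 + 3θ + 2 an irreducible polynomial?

Yes

Write m(θ) = θ^5 + 3θ^4 + 2θ^3 + 3θ + 2.
Check for roots in Z/5Z: m(0) = 2; m(1) = 1; m(2) = 4; m(3) = 1; m(4) = 4.
No roots, so no linear factors.
Degree-2 irreducible divisors: test the 10 monic irreducibles of degree 2 over GF(5).
None of them divide m (all give nonzero remainder).
No irreducible factor of degree ≤ 2 exists, so m is irreducible over GF(5).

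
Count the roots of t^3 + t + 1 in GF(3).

Write h(t) = t^3 + t + 1.
Evaluate at each of the 3 elements of GF(3):
h(0) = 1; h(1) = 0 → root; h(2) = 2.
Roots: {1}.

1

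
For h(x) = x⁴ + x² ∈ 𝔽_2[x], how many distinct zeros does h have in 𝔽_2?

Evaluate at each of the 2 elements of 𝔽_2:
h(0) = 0 → root; h(1) = 0 → root.
Roots: {0, 1}.

2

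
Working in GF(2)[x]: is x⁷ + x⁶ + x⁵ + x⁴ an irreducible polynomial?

Write g(x) = x⁷ + x⁶ + x⁵ + x⁴.
Check for roots in GF(2): g(0) = 0 → root; g(1) = 0 → root.
g(0) = 0, so (x) divides g(x); g is reducible.

No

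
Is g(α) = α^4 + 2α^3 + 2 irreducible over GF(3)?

Yes

Check for roots in GF(3): g(0) = 2; g(1) = 2; g(2) = 1.
No roots, so no linear factors.
Monic irreducibles of degree 2 over GF(3): α^2 + 1, α^2 + α + 2, α^2 + 2α + 2.
None of them divide g (all give nonzero remainder).
No irreducible factor of degree ≤ 2 exists, so g is irreducible over GF(3).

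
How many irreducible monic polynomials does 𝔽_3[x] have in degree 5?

48

x^(3^5) − x is the product of all monic irreducibles of degree dividing 5; Möbius inversion gives N = (1/5) Σ μ(5/d)·3^d.
Divisors of 5: 1, 5; μ(5/d) for each: -1, 1.
Σ = − 3^1 + 3^5 = 240.
N = 240/5 = 48.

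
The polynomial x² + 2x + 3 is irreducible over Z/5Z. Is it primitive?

Write f(x) = x² + 2x + 3.
|GF(5^2)^×| = 5^2 − 1 = 24. Prime factorization: 24 = 2^3·3.
f is primitive ⇔ x has order 24 in GF(5)[x]/(f), i.e. x^(24/q) ≠ 1 for each prime q | 24.
x^(12) mod f = 4.
x^(8) mod f = 4x + 1.
None equal 1, so x has full order 24; f is primitive.

Yes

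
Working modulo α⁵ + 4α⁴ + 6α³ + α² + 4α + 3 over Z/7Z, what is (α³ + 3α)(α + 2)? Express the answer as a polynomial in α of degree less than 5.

α^4 + 2α^3 + 3α^2 + 6α

Multiply in Z/7Z[α]: (α³ + 3α)·(α + 2) = α⁴ + 2α³ + 3α² + 6α.
Reduced: α⁴ + 2α³ + 3α² + 6α.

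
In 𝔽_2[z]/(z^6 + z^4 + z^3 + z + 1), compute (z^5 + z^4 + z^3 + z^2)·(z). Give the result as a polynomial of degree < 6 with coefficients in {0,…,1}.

z^5 + z + 1

Multiply in 𝔽_2[z]: (z^5 + z^4 + z^3 + z^2)·(z) = z^6 + z^5 + z^4 + z^3.
Reduce using z^6 ≡ z^4 + z^3 + z + 1 (mod z^6 + z^4 + z^3 + z + 1).
Reduced: z^5 + z + 1.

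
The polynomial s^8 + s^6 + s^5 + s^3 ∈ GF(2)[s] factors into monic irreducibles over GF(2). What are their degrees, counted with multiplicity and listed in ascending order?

1, 1, 1, 1, 1, 1, 2

Write f(s) = s^8 + s^6 + s^5 + s^3.
Roots in GF(2): f(0) = 0 → root; f(1) = 0 → root.
Linear factors from roots: (s), (s + 1).
Complete factorization: f(s) = (s)^3·(s + 1)^3·(s^2 + s + 1).
Factor degrees with multiplicity: 1 + 1 + 1 + 1 + 1 + 1 + 2 = 8.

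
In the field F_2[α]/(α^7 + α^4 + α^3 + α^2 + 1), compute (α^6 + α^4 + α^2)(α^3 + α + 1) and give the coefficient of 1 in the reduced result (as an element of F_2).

Multiply in F_2[α]: (α^6 + α^4 + α^2)·(α^3 + α + 1) = α^9 + α^6 + α^4 + α^3 + α^2.
Reduce using α^7 ≡ α^4 + α^3 + α^2 + 1 (mod α^7 + α^4 + α^3 + α^2 + 1).
Reduced: α^5 + α^3.

0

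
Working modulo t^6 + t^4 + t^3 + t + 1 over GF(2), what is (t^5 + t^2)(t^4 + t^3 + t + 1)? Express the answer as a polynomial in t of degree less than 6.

Multiply in GF(2)[t]: (t^5 + t^2)·(t^4 + t^3 + t + 1) = t^9 + t^8 + t^3 + t^2.
Reduce using t^6 ≡ t^4 + t^3 + t + 1 (mod t^6 + t^4 + t^3 + t + 1).
Reduced: t^3 + t^2 + t.

t^3 + t^2 + t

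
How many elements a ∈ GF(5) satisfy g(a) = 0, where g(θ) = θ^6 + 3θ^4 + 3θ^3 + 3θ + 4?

0

Evaluate at each of the 5 elements of GF(5):
g(0) = 4; g(1) = 4; g(2) = 1; g(3) = 1; g(4) = 2.
No element is a root.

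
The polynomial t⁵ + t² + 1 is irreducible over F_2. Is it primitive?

Write f(t) = t⁵ + t² + 1.
|GF(2^5)^×| = 2^5 − 1 = 31. Prime factorization: 31 = 31.
f is primitive ⇔ t has order 31 in GF(2)[t]/(f), i.e. t^(31/q) ≠ 1 for each prime q | 31.
t^(1) mod f = t.
None equal 1, so t has full order 31; f is primitive.

Yes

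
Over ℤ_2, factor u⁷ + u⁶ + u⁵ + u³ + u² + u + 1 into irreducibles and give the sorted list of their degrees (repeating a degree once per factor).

7

Write f(u) = u⁷ + u⁶ + u⁵ + u³ + u² + u + 1.
Roots in ℤ_2: f(0) = 1; f(1) = 1.
Complete factorization: f(u) = (u⁷ + u⁶ + u⁵ + u³ + u² + u + 1).
Factor degrees with multiplicity: 7 = 7.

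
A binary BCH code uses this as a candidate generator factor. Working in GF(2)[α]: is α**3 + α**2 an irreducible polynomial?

No

Write P(α) = α**3 + α**2.
Check for roots in GF(2): P(0) = 0 → root; P(1) = 0 → root.
P(0) = 0, so (α) divides P(α); P is reducible.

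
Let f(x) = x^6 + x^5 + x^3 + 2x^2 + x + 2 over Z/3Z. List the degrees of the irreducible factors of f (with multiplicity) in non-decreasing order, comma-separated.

Roots in Z/3Z: f(0) = 2; f(1) = 2; f(2) = 2.
Complete factorization: f(x) = (x^6 + x^5 + x^3 + 2x^2 + x + 2).
Factor degrees with multiplicity: 6 = 6.

6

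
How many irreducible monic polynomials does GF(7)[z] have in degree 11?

x^(7^11) − x is the product of all monic irreducibles of degree dividing 11; Möbius inversion gives N = (1/11) Σ μ(11/d)·7^d.
Divisors of 11: 1, 11; μ(11/d) for each: -1, 1.
Σ = − 7^1 + 7^11 = 1977326736.
N = 1977326736/11 = 179756976.

179756976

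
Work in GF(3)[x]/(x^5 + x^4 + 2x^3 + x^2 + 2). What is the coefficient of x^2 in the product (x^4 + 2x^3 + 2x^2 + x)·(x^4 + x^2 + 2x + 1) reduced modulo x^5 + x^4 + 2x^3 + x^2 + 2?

Multiply in GF(3)[x]: (x^4 + 2x^3 + 2x^2 + x)·(x^4 + x^2 + 2x + 1) = x^8 + 2x^7 + 2x^5 + x^4 + x^3 + x^2 + x.
Reduce using x^5 ≡ 2x^4 + x^3 + 2x^2 + 1 (mod x^5 + x^4 + 2x^3 + x^2 + 2).
Reduced: x^4 + x^3 + x + 2.

0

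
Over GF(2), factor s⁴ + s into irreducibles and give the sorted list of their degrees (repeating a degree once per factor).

1, 1, 2

Write f(s) = s⁴ + s.
Roots in GF(2): f(0) = 0 → root; f(1) = 0 → root.
Linear factors from roots: (s), (s + 1).
Complete factorization: f(s) = (s)·(s + 1)·(s² + s + 1).
Factor degrees with multiplicity: 1 + 1 + 2 = 4.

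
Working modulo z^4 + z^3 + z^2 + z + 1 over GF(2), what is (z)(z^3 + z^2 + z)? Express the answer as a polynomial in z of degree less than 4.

z + 1

Multiply in GF(2)[z]: (z)·(z^3 + z^2 + z) = z^4 + z^3 + z^2.
Reduce using z^4 ≡ z^3 + z^2 + z + 1 (mod z^4 + z^3 + z^2 + z + 1).
Reduced: z + 1.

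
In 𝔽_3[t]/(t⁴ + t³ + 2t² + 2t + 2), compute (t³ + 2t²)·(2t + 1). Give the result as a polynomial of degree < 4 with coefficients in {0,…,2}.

Multiply in 𝔽_3[t]: (t³ + 2t²)·(2t + 1) = 2t⁴ + 2t³ + 2t².
Reduce using t⁴ ≡ 2t³ + t² + t + 1 (mod t⁴ + t³ + 2t² + 2t + 2).
Reduced: t² + 2t + 2.

t^2 + 2t + 2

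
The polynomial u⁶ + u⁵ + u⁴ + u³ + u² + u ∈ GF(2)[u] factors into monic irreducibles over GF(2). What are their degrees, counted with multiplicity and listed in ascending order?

Write g(u) = u⁶ + u⁵ + u⁴ + u³ + u² + u.
Roots in GF(2): g(0) = 0 → root; g(1) = 0 → root.
Linear factors from roots: (u), (u + 1).
Complete factorization: g(u) = (u)·(u + 1)·(u² + u + 1)^2.
Factor degrees with multiplicity: 1 + 1 + 2 + 2 = 6.

1, 1, 2, 2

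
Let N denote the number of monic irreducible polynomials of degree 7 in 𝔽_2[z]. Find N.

By the necklace-counting formula, N_2(7) = (1/7) Σ_{d|7} μ(7/d)·2^d.
Divisors of 7: 1, 7; μ(7/d) for each: -1, 1.
Σ = − 2^1 + 2^7 = 126.
N = 126/7 = 18.

18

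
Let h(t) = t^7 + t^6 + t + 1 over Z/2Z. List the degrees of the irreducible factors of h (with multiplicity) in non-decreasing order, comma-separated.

Roots in Z/2Z: h(0) = 1; h(1) = 0 → root.
Linear factors from roots: (t + 1).
Complete factorization: h(t) = (t + 1)^3·(t^2 + t + 1)^2.
Factor degrees with multiplicity: 1 + 1 + 1 + 2 + 2 = 7.

1, 1, 1, 2, 2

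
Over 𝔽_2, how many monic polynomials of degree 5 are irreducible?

6

x^(2^5) − x is the product of all monic irreducibles of degree dividing 5; Möbius inversion gives N = (1/5) Σ μ(5/d)·2^d.
Divisors of 5: 1, 5; μ(5/d) for each: -1, 1.
Σ = − 2^1 + 2^5 = 30.
N = 30/5 = 6.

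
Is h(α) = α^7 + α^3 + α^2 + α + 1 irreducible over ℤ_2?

Check for roots in ℤ_2: h(0) = 1; h(1) = 1.
No roots, so no linear factors.
Monic irreducibles of degree 2 over GF(2): α^2 + α + 1.
None of them divide h (all give nonzero remainder).
Monic irreducibles of degree 3 over GF(2): α^3 + α + 1, α^3 + α^2 + 1.
None of them divide h (all give nonzero remainder).
No irreducible factor of degree ≤ 3 exists, so h is irreducible over GF(2).

Yes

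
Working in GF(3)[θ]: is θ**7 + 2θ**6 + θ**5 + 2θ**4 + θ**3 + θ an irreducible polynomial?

No

Write m(θ) = θ**7 + 2θ**6 + θ**5 + 2θ**4 + θ**3 + θ.
Check for roots in GF(3): m(0) = 0 → root; m(1) = 2; m(2) = 0 → root.
m(0) = 0, so (θ) divides m(θ); m is reducible.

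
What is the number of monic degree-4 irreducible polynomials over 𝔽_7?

588

By the necklace-counting formula, N_7(4) = (1/4) Σ_{d|4} μ(4/d)·7^d.
Divisors of 4: 1, 2, 4; μ(4/d) for each: 0, -1, 1.
Σ = − 7^2 + 7^4 = 2352.
N = 2352/4 = 588.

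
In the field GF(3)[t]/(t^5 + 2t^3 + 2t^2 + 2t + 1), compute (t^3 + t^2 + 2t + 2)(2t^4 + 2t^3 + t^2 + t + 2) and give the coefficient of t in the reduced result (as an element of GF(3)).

Multiply in GF(3)[t]: (t^3 + t^2 + 2t + 2)·(2t^4 + 2t^3 + t^2 + t + 2) = 2t^7 + t^6 + t^5 + t^4 + 1.
Reduce using t^5 ≡ t^3 + t^2 + t + 2 (mod t^5 + 2t^3 + 2t^2 + 2t + 1).
Reduced: t^4 + 2t^2 + 2t + 1.

2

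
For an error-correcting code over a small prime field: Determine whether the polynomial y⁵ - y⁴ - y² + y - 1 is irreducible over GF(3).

Write P(y) = y⁵ - y⁴ - y² + y - 1.
Check for roots in GF(3): P(0) = 2; P(1) = 2; P(2) = 1.
No roots, so no linear factors.
Monic irreducibles of degree 2 over GF(3): y² + 1, y² + y - 1, y² - y - 1.
None of them divide P (all give nonzero remainder).
No irreducible factor of degree ≤ 2 exists, so P is irreducible over GF(3).

Yes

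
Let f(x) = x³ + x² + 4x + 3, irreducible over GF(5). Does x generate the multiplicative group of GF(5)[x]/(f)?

Yes

|GF(5^3)^×| = 5^3 − 1 = 124. Prime factorization: 124 = 2^2·31.
f is primitive ⇔ x has order 124 in GF(5)[x]/(f), i.e. x^(124/q) ≠ 1 for each prime q | 124.
x^(62) mod f = 4.
x^(4) mod f = 2x² + x + 3.
None equal 1, so x has full order 124; f is primitive.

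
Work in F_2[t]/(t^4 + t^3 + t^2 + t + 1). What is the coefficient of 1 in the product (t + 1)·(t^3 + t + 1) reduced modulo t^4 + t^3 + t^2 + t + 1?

Multiply in F_2[t]: (t + 1)·(t^3 + t + 1) = t^4 + t^3 + t^2 + 1.
Reduce using t^4 ≡ t^3 + t^2 + t + 1 (mod t^4 + t^3 + t^2 + t + 1).
Reduced: t.

0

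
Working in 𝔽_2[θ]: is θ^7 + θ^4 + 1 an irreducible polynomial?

Yes

Write g(θ) = θ^7 + θ^4 + 1.
Check for roots in 𝔽_2: g(0) = 1; g(1) = 1.
No roots, so no linear factors.
Monic irreducibles of degree 2 over GF(2): θ^2 + θ + 1.
None of them divide g (all give nonzero remainder).
Monic irreducibles of degree 3 over GF(2): θ^3 + θ + 1, θ^3 + θ^2 + 1.
None of them divide g (all give nonzero remainder).
No irreducible factor of degree ≤ 3 exists, so g is irreducible over GF(2).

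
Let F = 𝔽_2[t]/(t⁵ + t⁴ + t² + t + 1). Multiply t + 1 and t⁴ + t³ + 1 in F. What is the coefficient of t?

0

Multiply in 𝔽_2[t]: (t + 1)·(t⁴ + t³ + 1) = t⁵ + t³ + t + 1.
Reduce using t⁵ ≡ t⁴ + t² + t + 1 (mod t⁵ + t⁴ + t² + t + 1).
Reduced: t⁴ + t³ + t².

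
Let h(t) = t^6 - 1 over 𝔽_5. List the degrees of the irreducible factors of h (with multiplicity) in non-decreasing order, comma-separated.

1, 1, 2, 2

Roots in 𝔽_5: h(0) = 4; h(1) = 0 → root; h(2) = 3; h(3) = 3; h(4) = 0 → root.
Linear factors from roots: (t - 1), (t + 1).
Complete factorization: h(t) = (t + 1)·(t - 1)·(t^2 + t + 1)·(t^2 - t + 1).
Factor degrees with multiplicity: 1 + 1 + 2 + 2 = 6.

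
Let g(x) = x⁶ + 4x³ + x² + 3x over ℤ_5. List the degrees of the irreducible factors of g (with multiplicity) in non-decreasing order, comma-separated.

1, 1, 1, 1, 2

Roots in ℤ_5: g(0) = 0 → root; g(1) = 4; g(2) = 1; g(3) = 0 → root; g(4) = 0 → root.
Linear factors from roots: (x), (x + 2), (x + 1).
Complete factorization: g(x) = (x)·(x + 1)·(x + 2)^2·(x² + 2).
Factor degrees with multiplicity: 1 + 1 + 1 + 1 + 2 = 6.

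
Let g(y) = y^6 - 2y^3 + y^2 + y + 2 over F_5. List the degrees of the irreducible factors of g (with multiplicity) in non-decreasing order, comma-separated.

1, 2, 3

Roots in F_5: g(0) = 2; g(1) = 3; g(2) = 1; g(3) = 4; g(4) = 0 → root.
Linear factors from roots: (y + 1).
Complete factorization: g(y) = (y + 1)·(y^2 + y + 1)·(y^3 - 2y^2 + 2y + 2).
Factor degrees with multiplicity: 1 + 2 + 3 = 6.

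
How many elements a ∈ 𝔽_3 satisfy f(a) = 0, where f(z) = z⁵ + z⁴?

Evaluate at each of the 3 elements of 𝔽_3:
f(0) = 0 → root; f(1) = 2; f(2) = 0 → root.
Roots: {0, 2}.

2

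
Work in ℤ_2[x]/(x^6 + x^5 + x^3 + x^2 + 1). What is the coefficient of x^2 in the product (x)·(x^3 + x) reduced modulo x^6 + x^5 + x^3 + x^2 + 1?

1

Multiply in ℤ_2[x]: (x)·(x^3 + x) = x^4 + x^2.
Reduced: x^4 + x^2.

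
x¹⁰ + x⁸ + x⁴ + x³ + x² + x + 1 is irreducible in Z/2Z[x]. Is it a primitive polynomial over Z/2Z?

Write f(x) = x¹⁰ + x⁸ + x⁴ + x³ + x² + x + 1.
|GF(2^10)^×| = 2^10 − 1 = 1023. Prime factorization: 1023 = 3·11·31.
f is primitive ⇔ x has order 1023 in GF(2)[x]/(f), i.e. x^(1023/q) ≠ 1 for each prime q | 1023.
x^(341) mod f = 1
x^(93) mod f = x⁹ + x⁸ + x⁷ + x⁶ + x⁵.
x^(33) mod f = x⁸ + x⁶ + x⁵ + x² + 1.
Since x^(341) = 1, the order of x divides 341 < 1023; not primitive.

No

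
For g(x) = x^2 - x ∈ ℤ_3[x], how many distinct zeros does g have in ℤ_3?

2

Evaluate at each of the 3 elements of ℤ_3:
g(0) = 0 → root; g(1) = 0 → root; g(2) = 2.
Roots: {0, 1}.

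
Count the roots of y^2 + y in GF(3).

Write h(y) = y^2 + y.
Evaluate at each of the 3 elements of GF(3):
h(0) = 0 → root; h(1) = 2; h(2) = 0 → root.
Roots: {0, 2}.

2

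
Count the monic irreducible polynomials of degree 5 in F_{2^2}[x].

Gauss's count: N_{4}(5) = (1/5) Σ_{d|5} μ(5/d)·4^d.
Divisors of 5: 1, 5; μ(5/d) for each: -1, 1.
Σ = − 4^1 + 4^5 = 1020.
N = 1020/5 = 204.

204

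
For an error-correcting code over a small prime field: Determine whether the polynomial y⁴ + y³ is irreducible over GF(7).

Write g(y) = y⁴ + y³.
Check for roots in GF(7): g(0) = 0 → root; g(1) = 2; g(2) = 3; g(3) = 3; g(4) = 5; g(5) = 1; g(6) = 0 → root.
g(0) = 0, so (y) divides g(y); g is reducible.

No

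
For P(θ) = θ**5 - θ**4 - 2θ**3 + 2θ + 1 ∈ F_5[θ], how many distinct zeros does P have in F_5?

Evaluate at each of the 5 elements of F_5:
P(0) = 1; P(1) = 1; P(2) = 0 → root; P(3) = 0 → root; P(4) = 4.
Roots: {2, 3}.

2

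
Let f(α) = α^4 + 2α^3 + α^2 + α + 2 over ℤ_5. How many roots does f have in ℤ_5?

Evaluate at each of the 5 elements of ℤ_5:
f(0) = 2; f(1) = 2; f(2) = 0 → root; f(3) = 4; f(4) = 1.
Roots: {2}.

1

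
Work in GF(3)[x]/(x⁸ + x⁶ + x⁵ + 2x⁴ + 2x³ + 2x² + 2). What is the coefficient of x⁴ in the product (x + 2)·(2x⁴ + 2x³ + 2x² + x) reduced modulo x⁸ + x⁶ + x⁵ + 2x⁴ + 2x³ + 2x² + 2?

Multiply in GF(3)[x]: (x + 2)·(2x⁴ + 2x³ + 2x² + x) = 2x⁵ + 2x² + 2x.
Reduced: 2x⁵ + 2x² + 2x.

0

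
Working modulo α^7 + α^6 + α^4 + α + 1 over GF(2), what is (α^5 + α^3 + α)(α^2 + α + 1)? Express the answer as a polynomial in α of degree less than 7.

α^2 + 1

Multiply in GF(2)[α]: (α^5 + α^3 + α)·(α^2 + α + 1) = α^7 + α^6 + α^4 + α^2 + α.
Reduce using α^7 ≡ α^6 + α^4 + α + 1 (mod α^7 + α^6 + α^4 + α + 1).
Reduced: α^2 + 1.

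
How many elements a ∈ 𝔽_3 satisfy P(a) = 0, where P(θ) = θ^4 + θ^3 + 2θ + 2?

Evaluate at each of the 3 elements of 𝔽_3:
P(0) = 2; P(1) = 0 → root; P(2) = 0 → root.
Roots: {1, 2}.

2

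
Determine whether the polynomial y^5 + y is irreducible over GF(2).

No

Write P(y) = y^5 + y.
Check for roots in GF(2): P(0) = 0 → root; P(1) = 0 → root.
P(0) = 0, so (y) divides P(y); P is reducible.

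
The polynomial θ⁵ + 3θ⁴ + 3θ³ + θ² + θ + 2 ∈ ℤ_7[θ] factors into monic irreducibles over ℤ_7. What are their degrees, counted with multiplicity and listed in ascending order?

1, 1, 1, 2

Write g(θ) = θ⁵ + 3θ⁴ + 3θ³ + θ² + θ + 2.
Linear factors from roots: (θ + 5), (θ + 4).
Complete factorization: g(θ) = (θ + 4)·(θ + 5)^2·(θ² + 3θ + 1).
Factor degrees with multiplicity: 1 + 1 + 1 + 2 = 5.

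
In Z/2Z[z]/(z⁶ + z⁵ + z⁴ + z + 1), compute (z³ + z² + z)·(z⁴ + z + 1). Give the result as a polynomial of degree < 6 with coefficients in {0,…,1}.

Multiply in Z/2Z[z]: (z³ + z² + z)·(z⁴ + z + 1) = z⁷ + z⁶ + z⁵ + z⁴ + z.
Reduce using z⁶ ≡ z⁵ + z⁴ + z + 1 (mod z⁶ + z⁵ + z⁴ + z + 1).
Reduced: z⁴ + z².

z^4 + z^2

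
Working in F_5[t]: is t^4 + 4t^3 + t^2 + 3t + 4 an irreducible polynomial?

Write h(t) = t^4 + 4t^3 + t^2 + 3t + 4.
Check for roots in F_5: h(0) = 4; h(1) = 3; h(2) = 2; h(3) = 1; h(4) = 4.
No roots, so no linear factors.
Degree-2 irreducible divisors: test the 10 monic irreducibles of degree 2 over GF(5).
None of them divide h (all give nonzero remainder).
No irreducible factor of degree ≤ 2 exists, so h is irreducible over GF(5).

Yes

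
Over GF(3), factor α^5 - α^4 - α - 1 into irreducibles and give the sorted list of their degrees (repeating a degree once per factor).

Write g(α) = α^5 - α^4 - α - 1.
Roots in GF(3): g(0) = 2; g(1) = 1; g(2) = 1.
Complete factorization: g(α) = (α^5 - α^4 - α - 1).
Factor degrees with multiplicity: 5 = 5.

5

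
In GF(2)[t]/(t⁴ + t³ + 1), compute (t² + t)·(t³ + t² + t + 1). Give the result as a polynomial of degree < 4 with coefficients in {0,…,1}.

Multiply in GF(2)[t]: (t² + t)·(t³ + t² + t + 1) = t⁵ + t.
Reduce using t⁴ ≡ t³ + 1 (mod t⁴ + t³ + 1).
Reduced: t³ + 1.

t^3 + 1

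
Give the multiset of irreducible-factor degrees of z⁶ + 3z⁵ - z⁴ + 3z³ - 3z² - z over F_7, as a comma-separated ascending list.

Write f(z) = z⁶ + 3z⁵ - z⁴ + 3z³ - 3z² - z.
Linear factors from roots: (z), (z - 2), (z - 3).
Complete factorization: f(z) = (z)·(z - 3)·(z - 2)·(z³ + z² - 2z + 1).
Factor degrees with multiplicity: 1 + 1 + 1 + 3 = 6.

1, 1, 1, 3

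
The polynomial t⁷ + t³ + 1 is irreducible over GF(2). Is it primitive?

Write f(t) = t⁷ + t³ + 1.
|GF(2^7)^×| = 2^7 − 1 = 127. Prime factorization: 127 = 127.
f is primitive ⇔ t has order 127 in GF(2)[t]/(f), i.e. t^(127/q) ≠ 1 for each prime q | 127.
t^(1) mod f = t.
None equal 1, so t has full order 127; f is primitive.

Yes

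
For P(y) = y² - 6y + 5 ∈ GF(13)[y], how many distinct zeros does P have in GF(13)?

2

Evaluate at each of the 13 elements of GF(13):
P(0) = 5; P(1) = 0 → root; P(2) = 10; P(3) = 9; P(4) = 10; P(5) = 0 → root; P(6) = 5; P(7) = 12; P(8) = 8; P(9) = 6; P(10) = 6; P(11) = 8; P(12) = 12.
Roots: {1, 5}.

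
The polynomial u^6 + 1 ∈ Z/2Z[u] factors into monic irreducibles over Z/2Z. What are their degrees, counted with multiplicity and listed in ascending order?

Write g(u) = u^6 + 1.
Roots in Z/2Z: g(0) = 1; g(1) = 0 → root.
Linear factors from roots: (u + 1).
Complete factorization: g(u) = (u + 1)^2·(u^2 + u + 1)^2.
Factor degrees with multiplicity: 1 + 1 + 2 + 2 = 6.

1, 1, 2, 2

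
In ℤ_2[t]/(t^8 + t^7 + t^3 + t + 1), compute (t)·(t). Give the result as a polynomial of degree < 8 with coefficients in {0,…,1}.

Multiply in ℤ_2[t]: (t)·(t) = t^2.
Reduced: t^2.

t^2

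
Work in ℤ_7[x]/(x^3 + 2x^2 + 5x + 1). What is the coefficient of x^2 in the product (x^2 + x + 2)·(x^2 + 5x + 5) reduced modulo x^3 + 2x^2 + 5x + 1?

Multiply in ℤ_7[x]: (x^2 + x + 2)·(x^2 + 5x + 5) = x^4 + 6x^3 + 5x^2 + x + 3.
Reduce using x^3 ≡ 5x^2 + 2x + 6 (mod x^3 + 2x^2 + 5x + 1).
Reduced: 6x^2 + x + 6.

6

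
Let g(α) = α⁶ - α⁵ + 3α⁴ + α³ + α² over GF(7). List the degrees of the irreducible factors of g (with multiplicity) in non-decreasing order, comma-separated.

Linear factors from roots: (α), (α + 3), (α + 2).
Complete factorization: g(α) = (α + 2)·(α + 3)·(α)^2·(α² + α - 1).
Factor degrees with multiplicity: 1 + 1 + 1 + 1 + 2 = 6.

1, 1, 1, 1, 2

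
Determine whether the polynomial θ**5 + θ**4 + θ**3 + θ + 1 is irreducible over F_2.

Write m(θ) = θ**5 + θ**4 + θ**3 + θ + 1.
Check for roots in F_2: m(0) = 1; m(1) = 1.
No roots, so no linear factors.
Monic irreducibles of degree 2 over GF(2): θ**2 + θ + 1.
None of them divide m (all give nonzero remainder).
No irreducible factor of degree ≤ 2 exists, so m is irreducible over GF(2).

Yes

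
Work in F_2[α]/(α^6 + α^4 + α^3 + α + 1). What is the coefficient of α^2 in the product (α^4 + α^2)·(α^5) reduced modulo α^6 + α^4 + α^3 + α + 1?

0

Multiply in F_2[α]: (α^4 + α^2)·(α^5) = α^9 + α^7.
Reduce using α^6 ≡ α^4 + α^3 + α + 1 (mod α^6 + α^4 + α^3 + α + 1).
Reduced: α + 1.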